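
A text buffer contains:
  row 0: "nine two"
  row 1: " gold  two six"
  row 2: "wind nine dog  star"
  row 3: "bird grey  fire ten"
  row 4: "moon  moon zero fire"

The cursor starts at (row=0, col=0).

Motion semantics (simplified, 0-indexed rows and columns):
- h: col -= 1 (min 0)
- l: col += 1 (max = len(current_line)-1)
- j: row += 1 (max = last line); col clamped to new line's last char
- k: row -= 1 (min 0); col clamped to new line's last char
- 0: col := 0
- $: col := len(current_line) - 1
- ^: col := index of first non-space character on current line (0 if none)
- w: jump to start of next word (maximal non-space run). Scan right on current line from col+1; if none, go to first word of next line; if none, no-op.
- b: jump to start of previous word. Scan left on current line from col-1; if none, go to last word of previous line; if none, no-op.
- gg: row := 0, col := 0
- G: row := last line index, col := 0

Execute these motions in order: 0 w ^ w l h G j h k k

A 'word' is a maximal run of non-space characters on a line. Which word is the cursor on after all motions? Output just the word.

Answer: wind

Derivation:
After 1 (0): row=0 col=0 char='n'
After 2 (w): row=0 col=5 char='t'
After 3 (^): row=0 col=0 char='n'
After 4 (w): row=0 col=5 char='t'
After 5 (l): row=0 col=6 char='w'
After 6 (h): row=0 col=5 char='t'
After 7 (G): row=4 col=0 char='m'
After 8 (j): row=4 col=0 char='m'
After 9 (h): row=4 col=0 char='m'
After 10 (k): row=3 col=0 char='b'
After 11 (k): row=2 col=0 char='w'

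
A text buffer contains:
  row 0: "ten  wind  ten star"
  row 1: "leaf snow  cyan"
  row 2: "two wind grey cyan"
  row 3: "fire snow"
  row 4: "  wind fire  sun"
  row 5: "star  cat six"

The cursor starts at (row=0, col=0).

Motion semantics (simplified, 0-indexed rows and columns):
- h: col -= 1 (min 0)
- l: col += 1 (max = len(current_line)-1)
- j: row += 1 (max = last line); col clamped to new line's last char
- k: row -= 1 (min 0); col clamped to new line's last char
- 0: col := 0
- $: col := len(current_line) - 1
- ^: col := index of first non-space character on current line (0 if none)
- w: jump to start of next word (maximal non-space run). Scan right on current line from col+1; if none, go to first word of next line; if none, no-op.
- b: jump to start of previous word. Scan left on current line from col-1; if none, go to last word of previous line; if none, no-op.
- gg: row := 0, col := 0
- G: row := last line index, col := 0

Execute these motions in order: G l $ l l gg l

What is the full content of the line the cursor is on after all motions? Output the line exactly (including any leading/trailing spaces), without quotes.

After 1 (G): row=5 col=0 char='s'
After 2 (l): row=5 col=1 char='t'
After 3 ($): row=5 col=12 char='x'
After 4 (l): row=5 col=12 char='x'
After 5 (l): row=5 col=12 char='x'
After 6 (gg): row=0 col=0 char='t'
After 7 (l): row=0 col=1 char='e'

Answer: ten  wind  ten star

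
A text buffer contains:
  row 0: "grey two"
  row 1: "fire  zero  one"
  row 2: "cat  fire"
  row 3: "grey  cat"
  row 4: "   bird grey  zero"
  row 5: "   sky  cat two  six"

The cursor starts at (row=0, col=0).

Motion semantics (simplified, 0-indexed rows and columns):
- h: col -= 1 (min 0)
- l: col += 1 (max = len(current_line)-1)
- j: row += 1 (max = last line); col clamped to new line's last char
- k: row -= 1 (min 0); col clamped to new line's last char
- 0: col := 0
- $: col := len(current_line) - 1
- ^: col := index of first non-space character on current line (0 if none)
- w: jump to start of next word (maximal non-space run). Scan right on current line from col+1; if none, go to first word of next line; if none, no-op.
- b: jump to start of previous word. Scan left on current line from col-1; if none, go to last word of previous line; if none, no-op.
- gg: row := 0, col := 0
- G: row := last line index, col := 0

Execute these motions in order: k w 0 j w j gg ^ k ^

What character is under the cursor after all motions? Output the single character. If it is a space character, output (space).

After 1 (k): row=0 col=0 char='g'
After 2 (w): row=0 col=5 char='t'
After 3 (0): row=0 col=0 char='g'
After 4 (j): row=1 col=0 char='f'
After 5 (w): row=1 col=6 char='z'
After 6 (j): row=2 col=6 char='i'
After 7 (gg): row=0 col=0 char='g'
After 8 (^): row=0 col=0 char='g'
After 9 (k): row=0 col=0 char='g'
After 10 (^): row=0 col=0 char='g'

Answer: g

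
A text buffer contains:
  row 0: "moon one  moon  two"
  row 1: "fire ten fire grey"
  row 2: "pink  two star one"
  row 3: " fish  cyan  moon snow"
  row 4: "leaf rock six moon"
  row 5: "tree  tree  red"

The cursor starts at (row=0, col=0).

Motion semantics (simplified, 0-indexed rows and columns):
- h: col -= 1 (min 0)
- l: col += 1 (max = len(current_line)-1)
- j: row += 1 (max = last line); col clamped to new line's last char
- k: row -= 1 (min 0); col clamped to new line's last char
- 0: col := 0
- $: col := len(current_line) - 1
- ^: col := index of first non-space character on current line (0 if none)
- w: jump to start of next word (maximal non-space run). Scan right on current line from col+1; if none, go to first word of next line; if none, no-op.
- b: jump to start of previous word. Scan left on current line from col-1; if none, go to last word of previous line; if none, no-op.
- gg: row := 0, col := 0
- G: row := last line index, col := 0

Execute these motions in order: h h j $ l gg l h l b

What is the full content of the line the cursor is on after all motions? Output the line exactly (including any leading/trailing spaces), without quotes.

After 1 (h): row=0 col=0 char='m'
After 2 (h): row=0 col=0 char='m'
After 3 (j): row=1 col=0 char='f'
After 4 ($): row=1 col=17 char='y'
After 5 (l): row=1 col=17 char='y'
After 6 (gg): row=0 col=0 char='m'
After 7 (l): row=0 col=1 char='o'
After 8 (h): row=0 col=0 char='m'
After 9 (l): row=0 col=1 char='o'
After 10 (b): row=0 col=0 char='m'

Answer: moon one  moon  two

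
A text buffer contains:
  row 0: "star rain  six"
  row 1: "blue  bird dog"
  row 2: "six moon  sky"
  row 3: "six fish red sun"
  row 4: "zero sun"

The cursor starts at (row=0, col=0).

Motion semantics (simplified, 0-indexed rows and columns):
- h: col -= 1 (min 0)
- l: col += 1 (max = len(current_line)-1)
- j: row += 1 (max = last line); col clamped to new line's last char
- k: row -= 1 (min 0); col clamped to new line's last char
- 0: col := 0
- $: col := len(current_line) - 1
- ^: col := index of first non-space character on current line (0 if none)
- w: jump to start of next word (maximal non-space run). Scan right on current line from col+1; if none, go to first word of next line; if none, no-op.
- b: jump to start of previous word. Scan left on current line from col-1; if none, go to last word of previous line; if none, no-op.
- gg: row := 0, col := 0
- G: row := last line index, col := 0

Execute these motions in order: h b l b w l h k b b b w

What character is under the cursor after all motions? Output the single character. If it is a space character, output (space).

After 1 (h): row=0 col=0 char='s'
After 2 (b): row=0 col=0 char='s'
After 3 (l): row=0 col=1 char='t'
After 4 (b): row=0 col=0 char='s'
After 5 (w): row=0 col=5 char='r'
After 6 (l): row=0 col=6 char='a'
After 7 (h): row=0 col=5 char='r'
After 8 (k): row=0 col=5 char='r'
After 9 (b): row=0 col=0 char='s'
After 10 (b): row=0 col=0 char='s'
After 11 (b): row=0 col=0 char='s'
After 12 (w): row=0 col=5 char='r'

Answer: r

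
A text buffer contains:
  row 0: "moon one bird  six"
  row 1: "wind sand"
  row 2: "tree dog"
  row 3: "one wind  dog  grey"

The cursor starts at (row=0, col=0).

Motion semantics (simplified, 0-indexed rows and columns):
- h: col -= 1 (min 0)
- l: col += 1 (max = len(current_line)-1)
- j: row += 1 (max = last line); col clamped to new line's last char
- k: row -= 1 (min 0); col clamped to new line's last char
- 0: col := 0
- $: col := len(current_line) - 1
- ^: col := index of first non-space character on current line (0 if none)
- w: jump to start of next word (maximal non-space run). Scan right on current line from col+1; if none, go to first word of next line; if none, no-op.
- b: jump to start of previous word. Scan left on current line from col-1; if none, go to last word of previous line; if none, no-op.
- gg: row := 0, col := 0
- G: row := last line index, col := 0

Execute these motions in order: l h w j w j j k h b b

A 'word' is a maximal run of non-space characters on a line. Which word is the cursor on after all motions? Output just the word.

After 1 (l): row=0 col=1 char='o'
After 2 (h): row=0 col=0 char='m'
After 3 (w): row=0 col=5 char='o'
After 4 (j): row=1 col=5 char='s'
After 5 (w): row=2 col=0 char='t'
After 6 (j): row=3 col=0 char='o'
After 7 (j): row=3 col=0 char='o'
After 8 (k): row=2 col=0 char='t'
After 9 (h): row=2 col=0 char='t'
After 10 (b): row=1 col=5 char='s'
After 11 (b): row=1 col=0 char='w'

Answer: wind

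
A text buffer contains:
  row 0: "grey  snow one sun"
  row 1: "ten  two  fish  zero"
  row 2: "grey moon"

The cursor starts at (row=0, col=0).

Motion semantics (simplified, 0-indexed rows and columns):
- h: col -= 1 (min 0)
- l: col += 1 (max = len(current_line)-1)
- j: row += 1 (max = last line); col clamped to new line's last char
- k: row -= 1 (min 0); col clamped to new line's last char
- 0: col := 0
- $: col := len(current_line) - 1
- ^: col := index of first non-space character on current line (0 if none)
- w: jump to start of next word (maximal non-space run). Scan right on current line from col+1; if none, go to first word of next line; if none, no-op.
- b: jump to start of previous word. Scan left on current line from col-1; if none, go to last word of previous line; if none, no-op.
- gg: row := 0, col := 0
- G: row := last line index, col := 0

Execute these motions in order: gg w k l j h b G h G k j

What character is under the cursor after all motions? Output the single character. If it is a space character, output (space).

Answer: g

Derivation:
After 1 (gg): row=0 col=0 char='g'
After 2 (w): row=0 col=6 char='s'
After 3 (k): row=0 col=6 char='s'
After 4 (l): row=0 col=7 char='n'
After 5 (j): row=1 col=7 char='o'
After 6 (h): row=1 col=6 char='w'
After 7 (b): row=1 col=5 char='t'
After 8 (G): row=2 col=0 char='g'
After 9 (h): row=2 col=0 char='g'
After 10 (G): row=2 col=0 char='g'
After 11 (k): row=1 col=0 char='t'
After 12 (j): row=2 col=0 char='g'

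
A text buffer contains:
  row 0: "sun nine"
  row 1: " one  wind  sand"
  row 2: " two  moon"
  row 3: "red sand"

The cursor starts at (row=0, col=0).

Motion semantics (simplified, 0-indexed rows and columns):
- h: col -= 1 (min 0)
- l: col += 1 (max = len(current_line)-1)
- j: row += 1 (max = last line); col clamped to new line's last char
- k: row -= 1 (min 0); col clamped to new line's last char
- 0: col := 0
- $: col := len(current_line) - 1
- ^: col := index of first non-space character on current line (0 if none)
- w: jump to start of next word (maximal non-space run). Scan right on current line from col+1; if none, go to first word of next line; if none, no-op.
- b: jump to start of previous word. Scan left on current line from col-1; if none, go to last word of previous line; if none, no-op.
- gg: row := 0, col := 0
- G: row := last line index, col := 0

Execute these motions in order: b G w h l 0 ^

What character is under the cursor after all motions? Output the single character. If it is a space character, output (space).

After 1 (b): row=0 col=0 char='s'
After 2 (G): row=3 col=0 char='r'
After 3 (w): row=3 col=4 char='s'
After 4 (h): row=3 col=3 char='_'
After 5 (l): row=3 col=4 char='s'
After 6 (0): row=3 col=0 char='r'
After 7 (^): row=3 col=0 char='r'

Answer: r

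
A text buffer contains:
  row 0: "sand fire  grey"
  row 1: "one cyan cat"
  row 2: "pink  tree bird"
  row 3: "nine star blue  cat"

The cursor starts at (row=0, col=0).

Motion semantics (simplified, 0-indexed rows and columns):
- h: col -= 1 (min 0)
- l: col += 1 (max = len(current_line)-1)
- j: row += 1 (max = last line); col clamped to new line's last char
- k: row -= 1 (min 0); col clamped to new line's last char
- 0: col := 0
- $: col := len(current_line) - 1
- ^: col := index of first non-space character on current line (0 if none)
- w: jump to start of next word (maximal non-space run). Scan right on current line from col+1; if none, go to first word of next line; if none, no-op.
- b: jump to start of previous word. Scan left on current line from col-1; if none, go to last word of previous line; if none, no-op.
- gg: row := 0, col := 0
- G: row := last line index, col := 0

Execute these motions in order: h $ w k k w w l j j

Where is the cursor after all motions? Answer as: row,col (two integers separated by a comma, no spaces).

Answer: 2,11

Derivation:
After 1 (h): row=0 col=0 char='s'
After 2 ($): row=0 col=14 char='y'
After 3 (w): row=1 col=0 char='o'
After 4 (k): row=0 col=0 char='s'
After 5 (k): row=0 col=0 char='s'
After 6 (w): row=0 col=5 char='f'
After 7 (w): row=0 col=11 char='g'
After 8 (l): row=0 col=12 char='r'
After 9 (j): row=1 col=11 char='t'
After 10 (j): row=2 col=11 char='b'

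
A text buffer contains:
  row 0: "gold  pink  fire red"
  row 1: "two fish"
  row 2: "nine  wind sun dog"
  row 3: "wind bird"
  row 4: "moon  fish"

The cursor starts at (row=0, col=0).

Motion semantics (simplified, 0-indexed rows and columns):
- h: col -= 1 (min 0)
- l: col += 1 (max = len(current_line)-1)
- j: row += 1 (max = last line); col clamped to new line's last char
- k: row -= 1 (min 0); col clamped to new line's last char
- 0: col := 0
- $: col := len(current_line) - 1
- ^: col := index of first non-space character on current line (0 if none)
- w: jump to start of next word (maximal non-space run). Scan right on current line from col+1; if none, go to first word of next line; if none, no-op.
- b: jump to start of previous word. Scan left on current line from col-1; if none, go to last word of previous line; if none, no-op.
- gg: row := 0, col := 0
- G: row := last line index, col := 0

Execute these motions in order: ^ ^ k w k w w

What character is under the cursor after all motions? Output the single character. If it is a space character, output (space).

After 1 (^): row=0 col=0 char='g'
After 2 (^): row=0 col=0 char='g'
After 3 (k): row=0 col=0 char='g'
After 4 (w): row=0 col=6 char='p'
After 5 (k): row=0 col=6 char='p'
After 6 (w): row=0 col=12 char='f'
After 7 (w): row=0 col=17 char='r'

Answer: r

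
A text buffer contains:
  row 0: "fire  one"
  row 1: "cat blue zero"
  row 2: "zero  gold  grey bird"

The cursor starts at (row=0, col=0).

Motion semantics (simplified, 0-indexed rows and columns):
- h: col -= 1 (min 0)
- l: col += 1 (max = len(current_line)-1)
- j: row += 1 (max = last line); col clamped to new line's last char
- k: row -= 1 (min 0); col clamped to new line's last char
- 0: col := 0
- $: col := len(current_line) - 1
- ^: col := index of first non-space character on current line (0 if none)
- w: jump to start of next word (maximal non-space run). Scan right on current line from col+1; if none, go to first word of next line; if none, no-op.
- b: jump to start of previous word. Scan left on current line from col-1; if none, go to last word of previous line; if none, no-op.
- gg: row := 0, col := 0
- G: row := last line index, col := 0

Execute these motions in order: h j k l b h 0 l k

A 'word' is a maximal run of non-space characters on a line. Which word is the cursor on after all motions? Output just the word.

Answer: fire

Derivation:
After 1 (h): row=0 col=0 char='f'
After 2 (j): row=1 col=0 char='c'
After 3 (k): row=0 col=0 char='f'
After 4 (l): row=0 col=1 char='i'
After 5 (b): row=0 col=0 char='f'
After 6 (h): row=0 col=0 char='f'
After 7 (0): row=0 col=0 char='f'
After 8 (l): row=0 col=1 char='i'
After 9 (k): row=0 col=1 char='i'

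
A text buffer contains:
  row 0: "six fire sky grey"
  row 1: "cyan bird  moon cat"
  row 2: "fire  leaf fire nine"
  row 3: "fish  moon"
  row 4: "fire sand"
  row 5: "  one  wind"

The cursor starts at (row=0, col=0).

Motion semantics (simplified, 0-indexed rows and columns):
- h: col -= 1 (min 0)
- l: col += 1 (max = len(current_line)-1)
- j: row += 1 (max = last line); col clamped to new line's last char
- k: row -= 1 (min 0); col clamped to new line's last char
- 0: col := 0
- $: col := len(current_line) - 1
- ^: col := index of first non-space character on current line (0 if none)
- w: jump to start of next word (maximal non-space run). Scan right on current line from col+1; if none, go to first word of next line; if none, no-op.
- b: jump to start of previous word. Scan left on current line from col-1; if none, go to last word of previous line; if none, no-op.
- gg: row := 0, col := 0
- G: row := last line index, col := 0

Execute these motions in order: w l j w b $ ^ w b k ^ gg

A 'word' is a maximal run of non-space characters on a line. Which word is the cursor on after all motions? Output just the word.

After 1 (w): row=0 col=4 char='f'
After 2 (l): row=0 col=5 char='i'
After 3 (j): row=1 col=5 char='b'
After 4 (w): row=1 col=11 char='m'
After 5 (b): row=1 col=5 char='b'
After 6 ($): row=1 col=18 char='t'
After 7 (^): row=1 col=0 char='c'
After 8 (w): row=1 col=5 char='b'
After 9 (b): row=1 col=0 char='c'
After 10 (k): row=0 col=0 char='s'
After 11 (^): row=0 col=0 char='s'
After 12 (gg): row=0 col=0 char='s'

Answer: six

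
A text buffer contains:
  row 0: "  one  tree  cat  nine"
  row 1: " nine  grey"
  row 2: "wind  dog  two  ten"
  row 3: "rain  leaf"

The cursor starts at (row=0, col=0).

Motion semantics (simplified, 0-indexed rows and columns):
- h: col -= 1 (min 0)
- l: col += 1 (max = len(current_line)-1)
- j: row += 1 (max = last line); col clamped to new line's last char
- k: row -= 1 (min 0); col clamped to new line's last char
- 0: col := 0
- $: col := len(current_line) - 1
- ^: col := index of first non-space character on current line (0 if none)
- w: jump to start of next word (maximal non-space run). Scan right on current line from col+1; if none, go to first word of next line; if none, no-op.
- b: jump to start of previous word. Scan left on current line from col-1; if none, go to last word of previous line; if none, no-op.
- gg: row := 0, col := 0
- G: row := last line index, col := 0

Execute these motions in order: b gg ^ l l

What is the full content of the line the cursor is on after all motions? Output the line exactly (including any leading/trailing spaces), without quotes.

Answer:   one  tree  cat  nine

Derivation:
After 1 (b): row=0 col=0 char='_'
After 2 (gg): row=0 col=0 char='_'
After 3 (^): row=0 col=2 char='o'
After 4 (l): row=0 col=3 char='n'
After 5 (l): row=0 col=4 char='e'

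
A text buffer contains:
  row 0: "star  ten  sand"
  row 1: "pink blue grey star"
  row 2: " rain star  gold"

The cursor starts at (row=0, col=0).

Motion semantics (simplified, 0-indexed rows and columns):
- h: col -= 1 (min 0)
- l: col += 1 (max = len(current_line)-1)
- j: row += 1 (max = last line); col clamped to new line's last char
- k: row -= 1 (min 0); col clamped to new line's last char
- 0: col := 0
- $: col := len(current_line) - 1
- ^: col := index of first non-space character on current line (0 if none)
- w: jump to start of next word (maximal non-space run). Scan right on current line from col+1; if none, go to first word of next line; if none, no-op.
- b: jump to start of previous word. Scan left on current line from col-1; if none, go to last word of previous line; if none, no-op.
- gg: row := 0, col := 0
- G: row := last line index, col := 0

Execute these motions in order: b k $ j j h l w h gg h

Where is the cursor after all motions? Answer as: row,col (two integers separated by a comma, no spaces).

After 1 (b): row=0 col=0 char='s'
After 2 (k): row=0 col=0 char='s'
After 3 ($): row=0 col=14 char='d'
After 4 (j): row=1 col=14 char='_'
After 5 (j): row=2 col=14 char='l'
After 6 (h): row=2 col=13 char='o'
After 7 (l): row=2 col=14 char='l'
After 8 (w): row=2 col=14 char='l'
After 9 (h): row=2 col=13 char='o'
After 10 (gg): row=0 col=0 char='s'
After 11 (h): row=0 col=0 char='s'

Answer: 0,0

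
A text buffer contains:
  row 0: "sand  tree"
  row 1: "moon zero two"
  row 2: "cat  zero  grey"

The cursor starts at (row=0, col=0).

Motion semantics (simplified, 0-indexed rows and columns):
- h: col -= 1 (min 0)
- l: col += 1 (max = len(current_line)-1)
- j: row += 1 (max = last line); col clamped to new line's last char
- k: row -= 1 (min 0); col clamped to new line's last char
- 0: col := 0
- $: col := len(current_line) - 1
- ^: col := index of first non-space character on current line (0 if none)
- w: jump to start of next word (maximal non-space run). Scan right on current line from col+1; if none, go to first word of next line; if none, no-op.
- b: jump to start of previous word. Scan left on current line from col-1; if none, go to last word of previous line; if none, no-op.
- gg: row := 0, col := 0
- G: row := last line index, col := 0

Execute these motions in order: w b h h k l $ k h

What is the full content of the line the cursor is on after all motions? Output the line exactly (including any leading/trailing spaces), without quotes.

After 1 (w): row=0 col=6 char='t'
After 2 (b): row=0 col=0 char='s'
After 3 (h): row=0 col=0 char='s'
After 4 (h): row=0 col=0 char='s'
After 5 (k): row=0 col=0 char='s'
After 6 (l): row=0 col=1 char='a'
After 7 ($): row=0 col=9 char='e'
After 8 (k): row=0 col=9 char='e'
After 9 (h): row=0 col=8 char='e'

Answer: sand  tree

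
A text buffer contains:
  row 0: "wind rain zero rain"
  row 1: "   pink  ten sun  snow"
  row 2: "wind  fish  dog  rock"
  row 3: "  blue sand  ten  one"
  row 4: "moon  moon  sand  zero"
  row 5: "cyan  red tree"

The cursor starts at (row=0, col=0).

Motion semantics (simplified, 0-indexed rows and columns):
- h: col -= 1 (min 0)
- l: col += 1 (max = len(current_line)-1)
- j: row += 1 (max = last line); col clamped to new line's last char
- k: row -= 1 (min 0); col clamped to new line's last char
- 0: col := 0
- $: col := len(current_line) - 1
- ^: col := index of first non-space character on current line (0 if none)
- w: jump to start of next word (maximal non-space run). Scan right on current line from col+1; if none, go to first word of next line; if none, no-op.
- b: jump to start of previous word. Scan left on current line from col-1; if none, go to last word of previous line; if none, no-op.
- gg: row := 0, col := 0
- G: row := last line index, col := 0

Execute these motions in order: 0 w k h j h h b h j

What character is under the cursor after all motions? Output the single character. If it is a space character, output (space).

After 1 (0): row=0 col=0 char='w'
After 2 (w): row=0 col=5 char='r'
After 3 (k): row=0 col=5 char='r'
After 4 (h): row=0 col=4 char='_'
After 5 (j): row=1 col=4 char='i'
After 6 (h): row=1 col=3 char='p'
After 7 (h): row=1 col=2 char='_'
After 8 (b): row=0 col=15 char='r'
After 9 (h): row=0 col=14 char='_'
After 10 (j): row=1 col=14 char='u'

Answer: u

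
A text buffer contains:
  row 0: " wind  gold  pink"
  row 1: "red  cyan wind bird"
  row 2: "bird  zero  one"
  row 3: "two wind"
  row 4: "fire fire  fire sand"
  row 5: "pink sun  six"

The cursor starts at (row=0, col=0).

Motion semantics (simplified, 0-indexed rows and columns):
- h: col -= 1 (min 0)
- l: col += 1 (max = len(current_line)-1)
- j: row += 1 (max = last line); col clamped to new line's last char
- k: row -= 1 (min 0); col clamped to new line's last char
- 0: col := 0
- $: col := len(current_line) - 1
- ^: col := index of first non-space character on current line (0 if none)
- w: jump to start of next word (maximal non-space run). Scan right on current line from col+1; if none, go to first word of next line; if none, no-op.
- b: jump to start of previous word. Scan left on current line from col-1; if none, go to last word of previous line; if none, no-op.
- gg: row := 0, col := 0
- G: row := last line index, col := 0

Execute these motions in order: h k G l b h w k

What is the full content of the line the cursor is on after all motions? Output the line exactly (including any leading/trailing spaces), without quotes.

Answer: fire fire  fire sand

Derivation:
After 1 (h): row=0 col=0 char='_'
After 2 (k): row=0 col=0 char='_'
After 3 (G): row=5 col=0 char='p'
After 4 (l): row=5 col=1 char='i'
After 5 (b): row=5 col=0 char='p'
After 6 (h): row=5 col=0 char='p'
After 7 (w): row=5 col=5 char='s'
After 8 (k): row=4 col=5 char='f'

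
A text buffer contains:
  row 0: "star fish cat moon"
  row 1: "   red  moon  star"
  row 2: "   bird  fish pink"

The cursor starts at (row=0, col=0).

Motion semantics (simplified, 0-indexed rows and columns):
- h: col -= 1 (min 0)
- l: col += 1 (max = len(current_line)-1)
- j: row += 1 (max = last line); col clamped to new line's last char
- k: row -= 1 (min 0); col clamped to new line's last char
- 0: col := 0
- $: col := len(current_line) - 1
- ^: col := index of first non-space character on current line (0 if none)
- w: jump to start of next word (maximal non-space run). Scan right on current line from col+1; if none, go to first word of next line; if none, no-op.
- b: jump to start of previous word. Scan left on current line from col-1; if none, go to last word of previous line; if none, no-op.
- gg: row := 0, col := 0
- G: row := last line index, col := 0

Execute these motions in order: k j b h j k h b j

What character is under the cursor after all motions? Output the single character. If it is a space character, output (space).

Answer: o

Derivation:
After 1 (k): row=0 col=0 char='s'
After 2 (j): row=1 col=0 char='_'
After 3 (b): row=0 col=14 char='m'
After 4 (h): row=0 col=13 char='_'
After 5 (j): row=1 col=13 char='_'
After 6 (k): row=0 col=13 char='_'
After 7 (h): row=0 col=12 char='t'
After 8 (b): row=0 col=10 char='c'
After 9 (j): row=1 col=10 char='o'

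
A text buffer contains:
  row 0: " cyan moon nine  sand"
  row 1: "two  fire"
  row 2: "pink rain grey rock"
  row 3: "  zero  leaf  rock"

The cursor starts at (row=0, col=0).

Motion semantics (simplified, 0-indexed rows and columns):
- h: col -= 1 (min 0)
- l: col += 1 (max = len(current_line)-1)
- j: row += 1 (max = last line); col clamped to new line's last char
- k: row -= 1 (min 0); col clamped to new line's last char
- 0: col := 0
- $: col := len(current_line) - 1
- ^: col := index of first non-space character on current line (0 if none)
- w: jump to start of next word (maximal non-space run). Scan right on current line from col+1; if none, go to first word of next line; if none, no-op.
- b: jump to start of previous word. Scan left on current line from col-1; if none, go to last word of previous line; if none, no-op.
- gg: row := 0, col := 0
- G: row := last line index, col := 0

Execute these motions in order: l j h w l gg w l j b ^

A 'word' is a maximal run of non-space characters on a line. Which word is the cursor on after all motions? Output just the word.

After 1 (l): row=0 col=1 char='c'
After 2 (j): row=1 col=1 char='w'
After 3 (h): row=1 col=0 char='t'
After 4 (w): row=1 col=5 char='f'
After 5 (l): row=1 col=6 char='i'
After 6 (gg): row=0 col=0 char='_'
After 7 (w): row=0 col=1 char='c'
After 8 (l): row=0 col=2 char='y'
After 9 (j): row=1 col=2 char='o'
After 10 (b): row=1 col=0 char='t'
After 11 (^): row=1 col=0 char='t'

Answer: two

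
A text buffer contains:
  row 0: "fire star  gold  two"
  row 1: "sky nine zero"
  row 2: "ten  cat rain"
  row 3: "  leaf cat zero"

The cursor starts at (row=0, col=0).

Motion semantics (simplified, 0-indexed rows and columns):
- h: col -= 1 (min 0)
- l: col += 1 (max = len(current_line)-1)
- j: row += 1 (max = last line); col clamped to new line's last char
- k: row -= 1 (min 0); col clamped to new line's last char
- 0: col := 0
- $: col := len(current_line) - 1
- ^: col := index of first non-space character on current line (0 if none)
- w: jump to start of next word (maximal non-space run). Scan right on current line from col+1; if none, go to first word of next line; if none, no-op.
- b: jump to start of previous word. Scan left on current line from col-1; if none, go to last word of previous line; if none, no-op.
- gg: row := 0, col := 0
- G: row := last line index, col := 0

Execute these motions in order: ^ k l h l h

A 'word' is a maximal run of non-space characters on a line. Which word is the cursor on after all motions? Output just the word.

After 1 (^): row=0 col=0 char='f'
After 2 (k): row=0 col=0 char='f'
After 3 (l): row=0 col=1 char='i'
After 4 (h): row=0 col=0 char='f'
After 5 (l): row=0 col=1 char='i'
After 6 (h): row=0 col=0 char='f'

Answer: fire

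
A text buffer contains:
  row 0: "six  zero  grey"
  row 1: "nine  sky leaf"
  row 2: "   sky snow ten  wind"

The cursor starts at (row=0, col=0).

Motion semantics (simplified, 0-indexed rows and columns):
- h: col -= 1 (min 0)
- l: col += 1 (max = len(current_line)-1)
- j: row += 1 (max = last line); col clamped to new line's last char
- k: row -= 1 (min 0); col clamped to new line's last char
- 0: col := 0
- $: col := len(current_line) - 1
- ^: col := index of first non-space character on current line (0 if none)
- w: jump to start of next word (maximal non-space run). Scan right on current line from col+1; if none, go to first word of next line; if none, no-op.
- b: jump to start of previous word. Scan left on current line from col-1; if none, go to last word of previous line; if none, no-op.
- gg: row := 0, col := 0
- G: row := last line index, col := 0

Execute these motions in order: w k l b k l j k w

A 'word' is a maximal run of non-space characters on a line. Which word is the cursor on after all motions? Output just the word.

After 1 (w): row=0 col=5 char='z'
After 2 (k): row=0 col=5 char='z'
After 3 (l): row=0 col=6 char='e'
After 4 (b): row=0 col=5 char='z'
After 5 (k): row=0 col=5 char='z'
After 6 (l): row=0 col=6 char='e'
After 7 (j): row=1 col=6 char='s'
After 8 (k): row=0 col=6 char='e'
After 9 (w): row=0 col=11 char='g'

Answer: grey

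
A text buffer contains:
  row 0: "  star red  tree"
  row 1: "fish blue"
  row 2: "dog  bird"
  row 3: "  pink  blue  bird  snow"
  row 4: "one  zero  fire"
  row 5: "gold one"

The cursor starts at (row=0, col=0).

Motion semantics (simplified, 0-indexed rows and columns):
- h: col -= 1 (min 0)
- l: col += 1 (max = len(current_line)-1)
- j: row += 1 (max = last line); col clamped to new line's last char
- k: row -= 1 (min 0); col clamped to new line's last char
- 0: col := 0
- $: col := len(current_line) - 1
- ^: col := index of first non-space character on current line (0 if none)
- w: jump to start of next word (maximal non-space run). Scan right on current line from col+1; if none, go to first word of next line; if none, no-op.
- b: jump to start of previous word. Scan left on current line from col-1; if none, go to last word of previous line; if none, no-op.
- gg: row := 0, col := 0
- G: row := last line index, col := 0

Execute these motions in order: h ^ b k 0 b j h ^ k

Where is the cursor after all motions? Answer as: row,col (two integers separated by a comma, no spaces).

Answer: 0,0

Derivation:
After 1 (h): row=0 col=0 char='_'
After 2 (^): row=0 col=2 char='s'
After 3 (b): row=0 col=2 char='s'
After 4 (k): row=0 col=2 char='s'
After 5 (0): row=0 col=0 char='_'
After 6 (b): row=0 col=0 char='_'
After 7 (j): row=1 col=0 char='f'
After 8 (h): row=1 col=0 char='f'
After 9 (^): row=1 col=0 char='f'
After 10 (k): row=0 col=0 char='_'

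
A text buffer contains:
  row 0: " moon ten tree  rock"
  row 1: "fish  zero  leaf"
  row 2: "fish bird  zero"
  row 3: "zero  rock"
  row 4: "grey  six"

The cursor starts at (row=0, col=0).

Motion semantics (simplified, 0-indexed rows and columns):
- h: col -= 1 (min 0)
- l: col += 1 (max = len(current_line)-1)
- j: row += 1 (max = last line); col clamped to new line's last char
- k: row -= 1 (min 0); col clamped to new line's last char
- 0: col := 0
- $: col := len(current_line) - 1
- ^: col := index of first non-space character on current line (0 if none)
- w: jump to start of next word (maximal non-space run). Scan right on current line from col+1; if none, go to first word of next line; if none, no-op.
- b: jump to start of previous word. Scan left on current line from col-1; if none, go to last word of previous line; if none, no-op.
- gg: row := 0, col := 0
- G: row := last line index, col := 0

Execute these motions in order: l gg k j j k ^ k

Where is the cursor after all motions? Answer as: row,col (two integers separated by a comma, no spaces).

Answer: 0,0

Derivation:
After 1 (l): row=0 col=1 char='m'
After 2 (gg): row=0 col=0 char='_'
After 3 (k): row=0 col=0 char='_'
After 4 (j): row=1 col=0 char='f'
After 5 (j): row=2 col=0 char='f'
After 6 (k): row=1 col=0 char='f'
After 7 (^): row=1 col=0 char='f'
After 8 (k): row=0 col=0 char='_'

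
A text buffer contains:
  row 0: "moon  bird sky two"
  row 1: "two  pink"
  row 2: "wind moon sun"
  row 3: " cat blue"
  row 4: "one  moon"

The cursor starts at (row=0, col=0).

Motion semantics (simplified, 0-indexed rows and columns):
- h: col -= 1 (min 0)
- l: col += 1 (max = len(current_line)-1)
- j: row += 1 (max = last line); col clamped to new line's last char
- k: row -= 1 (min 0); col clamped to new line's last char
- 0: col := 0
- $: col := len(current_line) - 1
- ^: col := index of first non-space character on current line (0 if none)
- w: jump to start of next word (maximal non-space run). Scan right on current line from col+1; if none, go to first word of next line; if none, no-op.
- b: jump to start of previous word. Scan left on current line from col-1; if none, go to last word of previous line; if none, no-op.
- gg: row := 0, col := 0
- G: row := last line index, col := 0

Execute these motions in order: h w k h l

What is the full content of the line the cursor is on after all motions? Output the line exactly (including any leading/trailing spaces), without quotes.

Answer: moon  bird sky two

Derivation:
After 1 (h): row=0 col=0 char='m'
After 2 (w): row=0 col=6 char='b'
After 3 (k): row=0 col=6 char='b'
After 4 (h): row=0 col=5 char='_'
After 5 (l): row=0 col=6 char='b'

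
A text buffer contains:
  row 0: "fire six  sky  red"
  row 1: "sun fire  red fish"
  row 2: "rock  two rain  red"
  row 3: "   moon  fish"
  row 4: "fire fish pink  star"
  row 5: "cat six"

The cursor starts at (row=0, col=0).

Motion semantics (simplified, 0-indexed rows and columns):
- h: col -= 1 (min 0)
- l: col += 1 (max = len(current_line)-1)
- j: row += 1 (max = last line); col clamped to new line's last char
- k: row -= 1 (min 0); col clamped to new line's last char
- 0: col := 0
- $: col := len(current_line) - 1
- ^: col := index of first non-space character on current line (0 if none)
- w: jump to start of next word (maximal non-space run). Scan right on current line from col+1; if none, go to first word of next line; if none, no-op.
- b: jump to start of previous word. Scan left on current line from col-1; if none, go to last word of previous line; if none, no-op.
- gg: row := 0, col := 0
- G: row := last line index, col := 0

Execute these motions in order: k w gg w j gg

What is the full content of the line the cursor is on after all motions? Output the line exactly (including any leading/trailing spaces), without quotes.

Answer: fire six  sky  red

Derivation:
After 1 (k): row=0 col=0 char='f'
After 2 (w): row=0 col=5 char='s'
After 3 (gg): row=0 col=0 char='f'
After 4 (w): row=0 col=5 char='s'
After 5 (j): row=1 col=5 char='i'
After 6 (gg): row=0 col=0 char='f'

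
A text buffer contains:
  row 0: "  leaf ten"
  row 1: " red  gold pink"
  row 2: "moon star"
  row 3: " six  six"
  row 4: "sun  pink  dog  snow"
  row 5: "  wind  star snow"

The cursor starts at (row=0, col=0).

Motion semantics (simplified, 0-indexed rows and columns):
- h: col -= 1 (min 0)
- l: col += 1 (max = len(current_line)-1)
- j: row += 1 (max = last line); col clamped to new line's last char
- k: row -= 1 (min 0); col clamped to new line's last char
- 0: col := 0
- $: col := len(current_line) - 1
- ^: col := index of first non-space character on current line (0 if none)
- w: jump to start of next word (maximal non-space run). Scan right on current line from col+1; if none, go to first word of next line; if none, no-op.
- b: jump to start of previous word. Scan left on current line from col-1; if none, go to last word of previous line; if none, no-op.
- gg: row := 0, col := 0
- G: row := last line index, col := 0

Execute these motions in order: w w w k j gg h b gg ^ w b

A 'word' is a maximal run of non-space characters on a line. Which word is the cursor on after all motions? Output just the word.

Answer: leaf

Derivation:
After 1 (w): row=0 col=2 char='l'
After 2 (w): row=0 col=7 char='t'
After 3 (w): row=1 col=1 char='r'
After 4 (k): row=0 col=1 char='_'
After 5 (j): row=1 col=1 char='r'
After 6 (gg): row=0 col=0 char='_'
After 7 (h): row=0 col=0 char='_'
After 8 (b): row=0 col=0 char='_'
After 9 (gg): row=0 col=0 char='_'
After 10 (^): row=0 col=2 char='l'
After 11 (w): row=0 col=7 char='t'
After 12 (b): row=0 col=2 char='l'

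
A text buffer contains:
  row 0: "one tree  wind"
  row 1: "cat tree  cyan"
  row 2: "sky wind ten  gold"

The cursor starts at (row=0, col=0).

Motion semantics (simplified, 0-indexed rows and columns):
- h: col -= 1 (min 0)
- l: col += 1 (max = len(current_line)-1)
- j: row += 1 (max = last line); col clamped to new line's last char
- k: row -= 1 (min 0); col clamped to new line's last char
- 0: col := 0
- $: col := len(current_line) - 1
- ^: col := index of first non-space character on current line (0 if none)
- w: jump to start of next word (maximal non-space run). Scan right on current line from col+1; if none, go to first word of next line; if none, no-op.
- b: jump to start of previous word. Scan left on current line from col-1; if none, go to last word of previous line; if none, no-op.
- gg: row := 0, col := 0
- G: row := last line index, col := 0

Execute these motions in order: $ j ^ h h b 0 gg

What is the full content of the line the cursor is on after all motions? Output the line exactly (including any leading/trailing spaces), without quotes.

After 1 ($): row=0 col=13 char='d'
After 2 (j): row=1 col=13 char='n'
After 3 (^): row=1 col=0 char='c'
After 4 (h): row=1 col=0 char='c'
After 5 (h): row=1 col=0 char='c'
After 6 (b): row=0 col=10 char='w'
After 7 (0): row=0 col=0 char='o'
After 8 (gg): row=0 col=0 char='o'

Answer: one tree  wind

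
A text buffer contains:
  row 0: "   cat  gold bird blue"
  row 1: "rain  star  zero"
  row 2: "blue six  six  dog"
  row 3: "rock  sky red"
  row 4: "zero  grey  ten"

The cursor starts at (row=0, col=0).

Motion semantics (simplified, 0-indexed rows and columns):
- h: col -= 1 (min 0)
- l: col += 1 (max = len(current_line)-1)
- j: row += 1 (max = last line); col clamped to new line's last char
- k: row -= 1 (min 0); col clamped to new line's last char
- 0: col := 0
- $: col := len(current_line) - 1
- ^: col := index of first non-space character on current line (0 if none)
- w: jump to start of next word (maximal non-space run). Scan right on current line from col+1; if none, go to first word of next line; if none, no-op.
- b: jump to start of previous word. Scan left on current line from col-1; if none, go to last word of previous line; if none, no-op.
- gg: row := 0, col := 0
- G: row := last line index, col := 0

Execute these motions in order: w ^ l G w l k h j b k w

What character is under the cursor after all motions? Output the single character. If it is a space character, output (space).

After 1 (w): row=0 col=3 char='c'
After 2 (^): row=0 col=3 char='c'
After 3 (l): row=0 col=4 char='a'
After 4 (G): row=4 col=0 char='z'
After 5 (w): row=4 col=6 char='g'
After 6 (l): row=4 col=7 char='r'
After 7 (k): row=3 col=7 char='k'
After 8 (h): row=3 col=6 char='s'
After 9 (j): row=4 col=6 char='g'
After 10 (b): row=4 col=0 char='z'
After 11 (k): row=3 col=0 char='r'
After 12 (w): row=3 col=6 char='s'

Answer: s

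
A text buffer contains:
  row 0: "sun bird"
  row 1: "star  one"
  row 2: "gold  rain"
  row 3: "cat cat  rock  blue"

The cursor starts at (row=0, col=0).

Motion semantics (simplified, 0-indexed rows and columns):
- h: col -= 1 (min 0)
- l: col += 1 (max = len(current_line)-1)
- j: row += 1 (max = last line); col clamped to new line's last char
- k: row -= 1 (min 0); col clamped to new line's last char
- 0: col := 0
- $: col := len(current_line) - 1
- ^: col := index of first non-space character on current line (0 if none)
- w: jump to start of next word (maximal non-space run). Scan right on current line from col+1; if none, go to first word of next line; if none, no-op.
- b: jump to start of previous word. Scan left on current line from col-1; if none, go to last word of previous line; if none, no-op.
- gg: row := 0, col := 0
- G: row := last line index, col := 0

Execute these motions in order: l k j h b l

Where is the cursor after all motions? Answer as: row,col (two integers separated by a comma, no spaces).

After 1 (l): row=0 col=1 char='u'
After 2 (k): row=0 col=1 char='u'
After 3 (j): row=1 col=1 char='t'
After 4 (h): row=1 col=0 char='s'
After 5 (b): row=0 col=4 char='b'
After 6 (l): row=0 col=5 char='i'

Answer: 0,5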